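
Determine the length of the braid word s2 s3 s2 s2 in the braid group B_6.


The word length counts the number of generators (including inverses).
Listing each generator: s2, s3, s2, s2
There are 4 generators in this braid word.

4


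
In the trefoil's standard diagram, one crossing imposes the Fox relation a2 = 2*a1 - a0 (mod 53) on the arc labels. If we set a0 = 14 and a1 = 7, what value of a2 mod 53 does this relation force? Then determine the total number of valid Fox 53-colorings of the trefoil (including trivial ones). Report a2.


Step 1: Apply the given crossing relation 2*a1 - a0 - a2 = 0 (mod 53).
  a2 = 2*a1 - a0 mod 53
  a2 = 2*7 - 14 mod 53
  a2 = 14 - 14 mod 53
  a2 = 0 mod 53 = 0
Step 2: The trefoil has determinant 3.
  Number of Fox p-colorings (p prime) is p^2 if p = 3, else p.
  Since 53 does not divide 3, only trivial (constant) colorings exist.
  (So the trial a0 = 14, a1 = 7 with a0 != a1 does NOT extend to a valid coloring of the whole trefoil: the other two crossing relations require 3*(a1 - a0) = 0 (mod 53), which fails.)
  Total colorings = 53
Step 3: a2 = 0, total Fox 53-colorings = 53

0


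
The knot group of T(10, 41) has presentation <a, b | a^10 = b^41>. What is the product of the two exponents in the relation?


The relation is a^10 = b^41.
Product of exponents = 10 * 41
= 410

410


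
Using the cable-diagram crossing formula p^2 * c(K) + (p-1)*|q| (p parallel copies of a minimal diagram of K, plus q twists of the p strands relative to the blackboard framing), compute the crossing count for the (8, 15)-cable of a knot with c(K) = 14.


Step 1: Each of the c(K) crossings of the companion diagram becomes p*p = p^2 crossings among the p parallel strands, and each of the |q| twists s_1 s_2 ... s_(p-1) adds (p-1) crossings.
  Crossings = p^2 * c(K) + (p-1)*|q|
Step 2: = 8^2 * 14 + (8-1)*15
Step 3: = 64*14 + 7*15
Step 4: = 896 + 105 = 1001

1001


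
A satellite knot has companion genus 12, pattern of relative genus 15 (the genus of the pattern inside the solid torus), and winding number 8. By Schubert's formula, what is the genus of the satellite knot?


Schubert: g(satellite) = g_rel(pattern) + |winding| * g(companion),
where g_rel(pattern) is the genus of the pattern relative to the solid torus.
= 15 + 8 * 12
= 15 + 96 = 111

111


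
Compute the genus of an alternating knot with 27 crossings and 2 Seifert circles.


For alternating knots, g = (c - s + 1)/2.
= (27 - 2 + 1)/2
= 26/2 = 13

13


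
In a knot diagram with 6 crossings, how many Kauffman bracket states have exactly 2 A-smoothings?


We choose which 2 of 6 crossings get A-smoothings.
C(6, 2) = 6! / (2! * 4!)
= 15

15


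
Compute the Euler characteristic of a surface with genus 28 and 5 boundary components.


chi = 2 - 2g - b
= 2 - 2*28 - 5
= 2 - 56 - 5 = -59

-59


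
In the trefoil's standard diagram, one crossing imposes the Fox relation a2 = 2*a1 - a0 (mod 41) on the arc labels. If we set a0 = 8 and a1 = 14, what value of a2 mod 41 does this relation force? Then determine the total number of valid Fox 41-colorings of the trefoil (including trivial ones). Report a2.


Step 1: Apply the given crossing relation 2*a1 - a0 - a2 = 0 (mod 41).
  a2 = 2*a1 - a0 mod 41
  a2 = 2*14 - 8 mod 41
  a2 = 28 - 8 mod 41
  a2 = 20 mod 41 = 20
Step 2: The trefoil has determinant 3.
  Number of Fox p-colorings (p prime) is p^2 if p = 3, else p.
  Since 41 does not divide 3, only trivial (constant) colorings exist.
  (So the trial a0 = 8, a1 = 14 with a0 != a1 does NOT extend to a valid coloring of the whole trefoil: the other two crossing relations require 3*(a1 - a0) = 0 (mod 41), which fails.)
  Total colorings = 41
Step 3: a2 = 20, total Fox 41-colorings = 41

20


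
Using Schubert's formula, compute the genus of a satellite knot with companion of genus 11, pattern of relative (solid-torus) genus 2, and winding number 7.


Schubert: g(satellite) = g_rel(pattern) + |winding| * g(companion),
where g_rel(pattern) is the genus of the pattern relative to the solid torus.
= 2 + 7 * 11
= 2 + 77 = 79

79


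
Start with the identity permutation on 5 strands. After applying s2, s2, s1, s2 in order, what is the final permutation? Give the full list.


Starting with identity [1, 2, 3, 4, 5].
Apply generators in sequence:
  After s2: [1, 3, 2, 4, 5]
  After s2: [1, 2, 3, 4, 5]
  After s1: [2, 1, 3, 4, 5]
  After s2: [2, 3, 1, 4, 5]
Final permutation: [2, 3, 1, 4, 5]

[2, 3, 1, 4, 5]


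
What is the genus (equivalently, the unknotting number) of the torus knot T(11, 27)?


For a torus knot T(p,q), both the unknotting number and genus equal (p-1)(q-1)/2.
= (11-1)(27-1)/2
= 10*26/2
= 260/2 = 130

130


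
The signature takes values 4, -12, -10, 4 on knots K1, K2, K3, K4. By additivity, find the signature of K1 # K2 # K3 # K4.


The signature is additive under connected sum.
signature(K1 # K2 # K3 # K4) = (4) + (-12) + (-10) + (4)
= -14

-14


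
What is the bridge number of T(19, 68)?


The bridge number of T(p,q) is min(p,q).
min(19, 68) = 19

19


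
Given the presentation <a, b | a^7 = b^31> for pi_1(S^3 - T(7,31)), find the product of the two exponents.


The relation is a^7 = b^31.
Product of exponents = 7 * 31
= 217

217


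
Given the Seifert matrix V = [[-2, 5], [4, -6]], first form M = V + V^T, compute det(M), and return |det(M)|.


Step 1: Form V + V^T where V = [[-2, 5], [4, -6]]
  V^T = [[-2, 4], [5, -6]]
  V + V^T = [[-4, 9], [9, -12]]
Step 2: det(V + V^T) = (-4)*(-12) - 9*9
  = 48 - 81 = -33
Step 3: Knot determinant = |det(V + V^T)| = |-33| = 33

33


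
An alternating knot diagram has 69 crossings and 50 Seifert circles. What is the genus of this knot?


For alternating knots, g = (c - s + 1)/2.
= (69 - 50 + 1)/2
= 20/2 = 10

10


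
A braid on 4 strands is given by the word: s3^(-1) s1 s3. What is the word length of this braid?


The word length counts the number of generators (including inverses).
Listing each generator: s3^(-1), s1, s3
There are 3 generators in this braid word.

3


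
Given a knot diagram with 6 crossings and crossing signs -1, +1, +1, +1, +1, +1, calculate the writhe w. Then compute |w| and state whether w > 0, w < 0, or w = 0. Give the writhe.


Step 1: Count positive crossings (+1).
Positive crossings: 5
Step 2: Count negative crossings (-1).
Negative crossings: 1
Step 3: Writhe = (positive) - (negative)
w = 5 - 1 = 4
Step 4: |w| = 4, and w is positive

4


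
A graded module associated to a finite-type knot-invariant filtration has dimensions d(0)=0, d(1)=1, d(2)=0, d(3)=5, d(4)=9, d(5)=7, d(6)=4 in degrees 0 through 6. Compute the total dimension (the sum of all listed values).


Total dimension = d(0) + d(1) + ... + d(6)
= 0 + 1 + 0 + 5 + 9 + 7 + 4
= 26

26


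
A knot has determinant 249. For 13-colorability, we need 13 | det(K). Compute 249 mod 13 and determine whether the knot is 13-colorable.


Step 1: A knot is p-colorable if and only if p divides its determinant.
Step 2: Compute 249 mod 13.
249 = 19 * 13 + 2
Step 3: 249 mod 13 = 2
Step 4: The knot is 13-colorable: no

2


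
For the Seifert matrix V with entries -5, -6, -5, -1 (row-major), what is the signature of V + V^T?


Step 1: V + V^T = [[-10, -11], [-11, -2]]
Step 2: trace = -12, det = -101
Step 3: Discriminant = (-12)^2 - 4*(-101) = 548
Step 4: Eigenvalues: 5.7047, -17.7047
Step 5: Signature = (# positive eigenvalues) - (# negative eigenvalues) = 0

0


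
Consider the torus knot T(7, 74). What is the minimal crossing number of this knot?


For a torus knot T(p, q) with gcd(p,q)=1,
the crossing number is min(p*(q-1), q*(p-1)).
p*(q-1) = 7*73 = 511
q*(p-1) = 74*6 = 444
min(511, 444) = 444

444


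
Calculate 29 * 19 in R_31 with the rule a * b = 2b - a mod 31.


29 * 19 = 2*19 - 29 mod 31
= 38 - 29 mod 31
= 9 mod 31 = 9

9


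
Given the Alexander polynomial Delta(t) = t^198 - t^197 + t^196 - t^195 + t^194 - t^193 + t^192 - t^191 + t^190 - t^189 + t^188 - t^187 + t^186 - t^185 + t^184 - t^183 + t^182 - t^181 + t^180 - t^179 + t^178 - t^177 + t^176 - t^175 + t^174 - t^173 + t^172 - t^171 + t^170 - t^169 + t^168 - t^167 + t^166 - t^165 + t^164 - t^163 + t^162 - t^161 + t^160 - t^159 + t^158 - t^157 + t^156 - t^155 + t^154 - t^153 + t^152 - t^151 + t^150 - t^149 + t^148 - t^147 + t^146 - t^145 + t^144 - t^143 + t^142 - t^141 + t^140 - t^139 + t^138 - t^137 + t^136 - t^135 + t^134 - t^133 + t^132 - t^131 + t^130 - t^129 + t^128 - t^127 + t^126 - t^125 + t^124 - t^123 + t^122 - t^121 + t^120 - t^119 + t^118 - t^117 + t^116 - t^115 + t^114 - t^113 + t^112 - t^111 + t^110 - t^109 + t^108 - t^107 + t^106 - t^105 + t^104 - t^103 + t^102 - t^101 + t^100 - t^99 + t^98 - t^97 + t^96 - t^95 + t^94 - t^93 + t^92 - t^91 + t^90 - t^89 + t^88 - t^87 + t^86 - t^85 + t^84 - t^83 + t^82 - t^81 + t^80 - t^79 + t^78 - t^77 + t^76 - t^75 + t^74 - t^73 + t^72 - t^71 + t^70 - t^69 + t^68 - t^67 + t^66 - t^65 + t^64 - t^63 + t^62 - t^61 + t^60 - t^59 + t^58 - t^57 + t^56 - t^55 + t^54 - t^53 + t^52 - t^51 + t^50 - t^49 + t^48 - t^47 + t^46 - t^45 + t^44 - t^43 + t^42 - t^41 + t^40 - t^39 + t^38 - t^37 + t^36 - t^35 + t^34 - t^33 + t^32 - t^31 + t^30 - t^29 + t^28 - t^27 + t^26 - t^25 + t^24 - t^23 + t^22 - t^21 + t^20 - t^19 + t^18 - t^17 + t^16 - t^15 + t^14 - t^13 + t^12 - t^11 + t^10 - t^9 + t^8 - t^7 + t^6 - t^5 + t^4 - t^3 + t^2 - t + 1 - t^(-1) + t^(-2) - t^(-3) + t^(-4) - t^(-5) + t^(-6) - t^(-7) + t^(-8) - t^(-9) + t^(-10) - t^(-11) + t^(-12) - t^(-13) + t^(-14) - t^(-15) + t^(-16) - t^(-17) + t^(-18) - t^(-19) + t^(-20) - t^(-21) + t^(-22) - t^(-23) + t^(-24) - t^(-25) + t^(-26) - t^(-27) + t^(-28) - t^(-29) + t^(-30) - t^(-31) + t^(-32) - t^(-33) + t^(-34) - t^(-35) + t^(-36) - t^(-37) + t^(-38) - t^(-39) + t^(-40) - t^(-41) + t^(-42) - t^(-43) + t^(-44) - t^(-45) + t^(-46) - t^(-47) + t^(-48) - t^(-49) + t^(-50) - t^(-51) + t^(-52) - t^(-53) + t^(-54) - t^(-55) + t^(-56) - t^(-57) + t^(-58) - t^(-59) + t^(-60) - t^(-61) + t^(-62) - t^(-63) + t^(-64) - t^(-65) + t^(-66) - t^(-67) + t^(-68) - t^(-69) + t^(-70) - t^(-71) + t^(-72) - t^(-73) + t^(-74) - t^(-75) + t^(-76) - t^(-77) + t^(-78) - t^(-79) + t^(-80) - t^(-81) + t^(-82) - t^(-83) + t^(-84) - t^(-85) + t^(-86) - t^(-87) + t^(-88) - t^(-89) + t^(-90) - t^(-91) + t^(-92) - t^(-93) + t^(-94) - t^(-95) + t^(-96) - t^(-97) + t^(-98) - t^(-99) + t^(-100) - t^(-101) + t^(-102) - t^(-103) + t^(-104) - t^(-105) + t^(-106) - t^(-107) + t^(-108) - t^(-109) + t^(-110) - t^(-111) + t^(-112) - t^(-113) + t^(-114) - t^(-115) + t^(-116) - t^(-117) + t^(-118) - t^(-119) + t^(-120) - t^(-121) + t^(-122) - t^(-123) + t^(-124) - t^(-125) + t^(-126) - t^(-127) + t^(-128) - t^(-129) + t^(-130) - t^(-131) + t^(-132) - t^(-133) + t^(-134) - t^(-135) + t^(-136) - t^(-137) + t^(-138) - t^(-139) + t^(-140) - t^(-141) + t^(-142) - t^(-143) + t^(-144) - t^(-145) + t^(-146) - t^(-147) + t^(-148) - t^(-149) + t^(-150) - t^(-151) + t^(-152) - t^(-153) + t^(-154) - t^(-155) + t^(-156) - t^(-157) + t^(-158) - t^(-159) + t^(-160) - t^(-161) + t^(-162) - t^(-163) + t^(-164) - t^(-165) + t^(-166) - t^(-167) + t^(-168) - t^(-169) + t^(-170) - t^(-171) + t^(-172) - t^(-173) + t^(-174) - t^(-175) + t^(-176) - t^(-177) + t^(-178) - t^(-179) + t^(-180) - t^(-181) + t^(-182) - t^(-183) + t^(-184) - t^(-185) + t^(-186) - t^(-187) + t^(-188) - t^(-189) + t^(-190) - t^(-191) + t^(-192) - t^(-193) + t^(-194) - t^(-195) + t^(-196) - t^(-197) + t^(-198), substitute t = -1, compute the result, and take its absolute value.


Step 1: The polynomial has 397 terms with alternating signs, exponents from 198 down to -198.
Step 2: Substitute t = -1. The i-th term has coefficient (-1)^i and exponent (m-i),
  so its value is (-1)^i * (-1)^(m-i) = (-1)^m = 1 for every i.
Step 3: All 397 terms equal 1, so Delta(-1) = 397 * (1) = 397
Step 4: |Delta(-1)| = 397

397


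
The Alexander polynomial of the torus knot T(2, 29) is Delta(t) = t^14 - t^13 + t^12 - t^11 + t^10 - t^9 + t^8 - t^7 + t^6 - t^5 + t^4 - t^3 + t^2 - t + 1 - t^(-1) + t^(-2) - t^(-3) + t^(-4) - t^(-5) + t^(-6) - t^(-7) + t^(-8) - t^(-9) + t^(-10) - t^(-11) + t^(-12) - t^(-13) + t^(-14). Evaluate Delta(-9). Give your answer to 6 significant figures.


Substituting t = -9 into Delta(t) = t^14 - t^13 + t^12 - t^11 + t^10 - t^9 + t^8 - t^7 + t^6 - t^5 + t^4 - t^3 + t^2 - t + 1 - t^(-1) + t^(-2) - t^(-3) + t^(-4) - t^(-5) + t^(-6) - t^(-7) + t^(-8) - t^(-9) + t^(-10) - t^(-11) + t^(-12) - t^(-13) + t^(-14):
Term values: (22876792454961) + (2541865828329) + (282429536481) + (31381059609) + (3486784401) + (387420489) + (43046721) + (4782969) + (531441) + (59049) + (6561) + (729) + (81) + (9) + (1) + (0.111111) + (0.0123457) + (0.00137174) + (0.000152416) + (1.69351e-05) + (1.88168e-06) + (2.09075e-07) + (2.32306e-08) + (2.58117e-09) + (2.86797e-10) + (3.18664e-11) + (3.54071e-12) + (3.93412e-13) + (4.37124e-14)
Sum = 2.573639151e+13
Rounded to 6 significant figures: 2.57364e+13

2.57364e+13


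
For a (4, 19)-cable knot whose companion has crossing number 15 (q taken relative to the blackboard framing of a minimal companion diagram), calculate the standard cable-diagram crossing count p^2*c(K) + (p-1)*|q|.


Step 1: Each of the c(K) crossings of the companion diagram becomes p*p = p^2 crossings among the p parallel strands, and each of the |q| twists s_1 s_2 ... s_(p-1) adds (p-1) crossings.
  Crossings = p^2 * c(K) + (p-1)*|q|
Step 2: = 4^2 * 15 + (4-1)*19
Step 3: = 16*15 + 3*19
Step 4: = 240 + 57 = 297

297


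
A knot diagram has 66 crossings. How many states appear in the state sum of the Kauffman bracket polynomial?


Each crossing contributes 2 choices (A-smoothing or B-smoothing).
Total states = 2^66 = 73786976294838206464

73786976294838206464


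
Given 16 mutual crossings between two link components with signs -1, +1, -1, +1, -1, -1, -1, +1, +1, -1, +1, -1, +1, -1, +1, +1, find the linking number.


Step 1: Count positive crossings: 8
Step 2: Count negative crossings: 8
Step 3: Sum of signs = 8 - 8 = 0
Step 4: Linking number = sum/2 = 0/2 = 0

0


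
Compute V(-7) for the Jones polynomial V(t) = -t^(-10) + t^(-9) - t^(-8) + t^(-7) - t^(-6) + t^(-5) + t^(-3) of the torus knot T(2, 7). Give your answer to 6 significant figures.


Substituting t = -7 into V(t) = -t^(-10) + t^(-9) - t^(-8) + t^(-7) - t^(-6) + t^(-5) + t^(-3):
  (-)t^(-10) = -3.54013e-09
  (+)t^(-9) = -2.47809e-08
  (-)t^(-8) = -1.73467e-07
  (+)t^(-7) = -1.21427e-06
  (-)t^(-6) = -8.49986e-06
  (+)t^(-5) = -5.9499e-05
  (+)t^(-3) = -0.00291545
Sum = (-3.54013e-09) + (-2.47809e-08) + (-1.73467e-07) + (-1.21427e-06) + (-8.49986e-06) + (-5.9499e-05) + (-0.00291545)
= -0.002984866826
Rounded to 6 significant figures: -0.00298487

-0.00298487


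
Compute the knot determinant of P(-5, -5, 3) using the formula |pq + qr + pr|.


Step 1: Compute pq + qr + pr.
pq = (-5)*(-5) = 25
qr = (-5)*3 = -15
pr = (-5)*3 = -15
pq + qr + pr = 25 + (-15) + (-15) = -5
Step 2: Take absolute value.
det(P(-5,-5,3)) = |-5| = 5

5


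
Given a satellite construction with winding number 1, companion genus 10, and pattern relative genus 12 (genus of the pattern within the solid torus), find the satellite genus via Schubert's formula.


Schubert: g(satellite) = g_rel(pattern) + |winding| * g(companion),
where g_rel(pattern) is the genus of the pattern relative to the solid torus.
= 12 + 1 * 10
= 12 + 10 = 22

22


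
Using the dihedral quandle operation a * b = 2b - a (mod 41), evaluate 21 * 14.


21 * 14 = 2*14 - 21 mod 41
= 28 - 21 mod 41
= 7 mod 41 = 7

7


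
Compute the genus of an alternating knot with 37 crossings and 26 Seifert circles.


For alternating knots, g = (c - s + 1)/2.
= (37 - 26 + 1)/2
= 12/2 = 6

6


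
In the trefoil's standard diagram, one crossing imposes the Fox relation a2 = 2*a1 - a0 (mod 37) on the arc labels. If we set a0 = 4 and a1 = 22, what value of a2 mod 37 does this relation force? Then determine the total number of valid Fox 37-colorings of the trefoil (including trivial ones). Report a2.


Step 1: Apply the given crossing relation 2*a1 - a0 - a2 = 0 (mod 37).
  a2 = 2*a1 - a0 mod 37
  a2 = 2*22 - 4 mod 37
  a2 = 44 - 4 mod 37
  a2 = 40 mod 37 = 3
Step 2: The trefoil has determinant 3.
  Number of Fox p-colorings (p prime) is p^2 if p = 3, else p.
  Since 37 does not divide 3, only trivial (constant) colorings exist.
  (So the trial a0 = 4, a1 = 22 with a0 != a1 does NOT extend to a valid coloring of the whole trefoil: the other two crossing relations require 3*(a1 - a0) = 0 (mod 37), which fails.)
  Total colorings = 37
Step 3: a2 = 3, total Fox 37-colorings = 37

3


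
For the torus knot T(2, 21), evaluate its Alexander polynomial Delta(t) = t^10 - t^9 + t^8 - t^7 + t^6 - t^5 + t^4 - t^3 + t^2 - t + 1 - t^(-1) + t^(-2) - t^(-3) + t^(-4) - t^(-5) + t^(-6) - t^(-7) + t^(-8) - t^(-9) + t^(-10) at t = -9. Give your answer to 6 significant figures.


Substituting t = -9 into Delta(t) = t^10 - t^9 + t^8 - t^7 + t^6 - t^5 + t^4 - t^3 + t^2 - t + 1 - t^(-1) + t^(-2) - t^(-3) + t^(-4) - t^(-5) + t^(-6) - t^(-7) + t^(-8) - t^(-9) + t^(-10):
Term values: (3486784401) + (387420489) + (43046721) + (4782969) + (531441) + (59049) + (6561) + (729) + (81) + (9) + (1) + (0.111111) + (0.0123457) + (0.00137174) + (0.000152416) + (1.69351e-05) + (1.88168e-06) + (2.09075e-07) + (2.32306e-08) + (2.58117e-09) + (2.86797e-10)
Sum = 3922632451
Rounded to 6 significant figures: 3.92263e+09

3.92263e+09


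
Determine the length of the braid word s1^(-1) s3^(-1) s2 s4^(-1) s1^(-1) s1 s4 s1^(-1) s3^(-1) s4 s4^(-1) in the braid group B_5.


The word length counts the number of generators (including inverses).
Listing each generator: s1^(-1), s3^(-1), s2, s4^(-1), s1^(-1), s1, s4, s1^(-1), s3^(-1), s4, s4^(-1)
There are 11 generators in this braid word.

11


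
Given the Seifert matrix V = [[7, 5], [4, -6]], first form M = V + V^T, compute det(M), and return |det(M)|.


Step 1: Form V + V^T where V = [[7, 5], [4, -6]]
  V^T = [[7, 4], [5, -6]]
  V + V^T = [[14, 9], [9, -12]]
Step 2: det(V + V^T) = 14*(-12) - 9*9
  = -168 - 81 = -249
Step 3: Knot determinant = |det(V + V^T)| = |-249| = 249

249


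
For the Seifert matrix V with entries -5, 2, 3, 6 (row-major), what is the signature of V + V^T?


Step 1: V + V^T = [[-10, 5], [5, 12]]
Step 2: trace = 2, det = -145
Step 3: Discriminant = 2^2 - 4*(-145) = 584
Step 4: Eigenvalues: 13.083, -11.083
Step 5: Signature = (# positive eigenvalues) - (# negative eigenvalues) = 0

0


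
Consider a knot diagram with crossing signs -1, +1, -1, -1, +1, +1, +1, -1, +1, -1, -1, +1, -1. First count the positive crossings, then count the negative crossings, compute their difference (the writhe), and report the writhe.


Step 1: Count positive crossings (+1).
Positive crossings: 6
Step 2: Count negative crossings (-1).
Negative crossings: 7
Step 3: Writhe = (positive) - (negative)
w = 6 - 7 = -1
Step 4: |w| = 1, and w is negative

-1


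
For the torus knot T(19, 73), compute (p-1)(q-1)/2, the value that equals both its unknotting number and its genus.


For a torus knot T(p,q), both the unknotting number and genus equal (p-1)(q-1)/2.
= (19-1)(73-1)/2
= 18*72/2
= 1296/2 = 648

648


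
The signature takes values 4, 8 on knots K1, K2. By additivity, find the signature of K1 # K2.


The signature is additive under connected sum.
signature(K1 # K2) = (4) + (8)
= 12

12


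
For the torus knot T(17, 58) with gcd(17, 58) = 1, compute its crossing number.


For a torus knot T(p, q) with gcd(p,q)=1,
the crossing number is min(p*(q-1), q*(p-1)).
p*(q-1) = 17*57 = 969
q*(p-1) = 58*16 = 928
min(969, 928) = 928

928


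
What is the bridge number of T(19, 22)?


The bridge number of T(p,q) is min(p,q).
min(19, 22) = 19

19


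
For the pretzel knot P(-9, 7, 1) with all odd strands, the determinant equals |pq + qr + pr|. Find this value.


Step 1: Compute pq + qr + pr.
pq = (-9)*7 = -63
qr = 7*1 = 7
pr = (-9)*1 = -9
pq + qr + pr = -63 + 7 + (-9) = -65
Step 2: Take absolute value.
det(P(-9,7,1)) = |-65| = 65

65


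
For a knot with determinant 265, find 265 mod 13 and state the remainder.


Step 1: A knot is p-colorable if and only if p divides its determinant.
Step 2: Compute 265 mod 13.
265 = 20 * 13 + 5
Step 3: 265 mod 13 = 5
Step 4: The knot is 13-colorable: no

5


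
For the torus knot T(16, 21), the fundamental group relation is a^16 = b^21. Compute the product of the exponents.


The relation is a^16 = b^21.
Product of exponents = 16 * 21
= 336

336


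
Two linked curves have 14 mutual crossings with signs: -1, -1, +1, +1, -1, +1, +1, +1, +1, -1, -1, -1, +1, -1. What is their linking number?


Step 1: Count positive crossings: 7
Step 2: Count negative crossings: 7
Step 3: Sum of signs = 7 - 7 = 0
Step 4: Linking number = sum/2 = 0/2 = 0

0


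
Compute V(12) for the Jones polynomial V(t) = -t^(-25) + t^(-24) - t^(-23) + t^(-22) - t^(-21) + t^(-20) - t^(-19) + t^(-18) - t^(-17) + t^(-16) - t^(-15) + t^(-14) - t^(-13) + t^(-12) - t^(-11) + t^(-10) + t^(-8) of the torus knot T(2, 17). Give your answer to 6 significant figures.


Substituting t = 12 into V(t) = -t^(-25) + t^(-24) - t^(-23) + t^(-22) - t^(-21) + t^(-20) - t^(-19) + t^(-18) - t^(-17) + t^(-16) - t^(-15) + t^(-14) - t^(-13) + t^(-12) - t^(-11) + t^(-10) + t^(-8):
  (-)t^(-25) = -1.04826e-27
  (+)t^(-24) = 1.25791e-26
  (-)t^(-23) = -1.50949e-25
  (+)t^(-22) = 1.81139e-24
  (-)t^(-21) = -2.17367e-23
  (+)t^(-20) = 2.60841e-22
  (-)t^(-19) = -3.13009e-21
  (+)t^(-18) = 3.7561e-20
  (-)t^(-17) = -4.50732e-19
  (+)t^(-16) = 5.40879e-18
  (-)t^(-15) = -6.49055e-17
  (+)t^(-14) = 7.78866e-16
  (-)t^(-13) = -9.34639e-15
  (+)t^(-12) = 1.12157e-13
  (-)t^(-11) = -1.34588e-12
  (+)t^(-10) = 1.61506e-11
  (+)t^(-8) = 2.32568e-09
Sum = (-1.04826e-27) + (1.25791e-26) + (-1.50949e-25) + (1.81139e-24) + (-2.17367e-23) + (2.60841e-22) + (-3.13009e-21) + (3.7561e-20) + (-4.50732e-19) + (5.40879e-18) + (-6.49055e-17) + (7.78866e-16) + (-9.34639e-15) + (1.12157e-13) + (-1.34588e-12) + (1.61506e-11) + (2.32568e-09)
= 2.340588601e-09
Rounded to 6 significant figures: 2.34059e-09

2.34059e-09


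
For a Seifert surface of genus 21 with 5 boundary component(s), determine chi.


chi = 2 - 2g - b
= 2 - 2*21 - 5
= 2 - 42 - 5 = -45

-45


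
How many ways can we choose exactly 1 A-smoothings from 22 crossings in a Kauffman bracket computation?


We choose which 1 of 22 crossings get A-smoothings.
C(22, 1) = 22! / (1! * 21!)
= 22

22


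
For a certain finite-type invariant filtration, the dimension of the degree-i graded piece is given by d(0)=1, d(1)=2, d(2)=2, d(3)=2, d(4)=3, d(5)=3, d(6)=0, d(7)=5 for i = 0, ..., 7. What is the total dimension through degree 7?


Total dimension = d(0) + d(1) + ... + d(7)
= 1 + 2 + 2 + 2 + 3 + 3 + 0 + 5
= 18

18


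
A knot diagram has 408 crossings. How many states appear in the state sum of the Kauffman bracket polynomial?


Each crossing contributes 2 choices (A-smoothing or B-smoothing).
Total states = 2^408 = 661055968790248598951915308032771039828404682964281219284648795274405791236311345825189210439715284847591212025023358304256

661055968790248598951915308032771039828404682964281219284648795274405791236311345825189210439715284847591212025023358304256


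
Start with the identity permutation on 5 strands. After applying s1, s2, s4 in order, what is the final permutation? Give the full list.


Starting with identity [1, 2, 3, 4, 5].
Apply generators in sequence:
  After s1: [2, 1, 3, 4, 5]
  After s2: [2, 3, 1, 4, 5]
  After s4: [2, 3, 1, 5, 4]
Final permutation: [2, 3, 1, 5, 4]

[2, 3, 1, 5, 4]


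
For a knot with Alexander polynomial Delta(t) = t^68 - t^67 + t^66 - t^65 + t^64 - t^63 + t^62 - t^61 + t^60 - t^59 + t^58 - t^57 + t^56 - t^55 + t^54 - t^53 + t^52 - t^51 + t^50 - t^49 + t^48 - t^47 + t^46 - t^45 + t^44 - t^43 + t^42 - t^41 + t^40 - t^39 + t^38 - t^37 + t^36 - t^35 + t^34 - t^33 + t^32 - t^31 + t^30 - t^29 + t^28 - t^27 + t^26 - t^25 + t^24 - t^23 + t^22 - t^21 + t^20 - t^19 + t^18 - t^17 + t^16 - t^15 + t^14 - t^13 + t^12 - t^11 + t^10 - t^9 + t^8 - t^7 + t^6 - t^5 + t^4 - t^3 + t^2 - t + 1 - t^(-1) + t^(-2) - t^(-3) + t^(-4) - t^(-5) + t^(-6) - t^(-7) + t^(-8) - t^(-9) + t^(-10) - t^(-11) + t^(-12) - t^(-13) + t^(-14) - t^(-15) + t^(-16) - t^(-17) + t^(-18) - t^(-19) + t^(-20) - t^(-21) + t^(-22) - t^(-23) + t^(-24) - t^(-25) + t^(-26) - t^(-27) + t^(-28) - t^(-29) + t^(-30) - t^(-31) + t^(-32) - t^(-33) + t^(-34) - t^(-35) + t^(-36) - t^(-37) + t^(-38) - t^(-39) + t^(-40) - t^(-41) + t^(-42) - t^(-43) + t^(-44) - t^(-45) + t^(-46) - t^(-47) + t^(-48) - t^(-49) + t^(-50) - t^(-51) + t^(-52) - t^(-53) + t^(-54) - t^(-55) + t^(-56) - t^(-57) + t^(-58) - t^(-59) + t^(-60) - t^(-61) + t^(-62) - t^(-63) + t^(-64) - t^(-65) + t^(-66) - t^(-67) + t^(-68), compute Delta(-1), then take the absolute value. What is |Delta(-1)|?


Step 1: The polynomial has 137 terms with alternating signs, exponents from 68 down to -68.
Step 2: Substitute t = -1. The i-th term has coefficient (-1)^i and exponent (m-i),
  so its value is (-1)^i * (-1)^(m-i) = (-1)^m = 1 for every i.
Step 3: All 137 terms equal 1, so Delta(-1) = 137 * (1) = 137
Step 4: |Delta(-1)| = 137

137


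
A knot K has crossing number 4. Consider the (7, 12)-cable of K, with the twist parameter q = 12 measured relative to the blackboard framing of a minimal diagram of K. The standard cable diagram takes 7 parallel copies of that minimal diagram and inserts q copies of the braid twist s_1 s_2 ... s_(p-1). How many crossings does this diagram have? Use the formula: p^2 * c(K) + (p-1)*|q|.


Step 1: Each of the c(K) crossings of the companion diagram becomes p*p = p^2 crossings among the p parallel strands, and each of the |q| twists s_1 s_2 ... s_(p-1) adds (p-1) crossings.
  Crossings = p^2 * c(K) + (p-1)*|q|
Step 2: = 7^2 * 4 + (7-1)*12
Step 3: = 49*4 + 6*12
Step 4: = 196 + 72 = 268

268


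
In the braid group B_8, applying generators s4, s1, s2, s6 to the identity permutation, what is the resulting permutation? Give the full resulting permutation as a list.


Starting with identity [1, 2, 3, 4, 5, 6, 7, 8].
Apply generators in sequence:
  After s4: [1, 2, 3, 5, 4, 6, 7, 8]
  After s1: [2, 1, 3, 5, 4, 6, 7, 8]
  After s2: [2, 3, 1, 5, 4, 6, 7, 8]
  After s6: [2, 3, 1, 5, 4, 7, 6, 8]
Final permutation: [2, 3, 1, 5, 4, 7, 6, 8]

[2, 3, 1, 5, 4, 7, 6, 8]


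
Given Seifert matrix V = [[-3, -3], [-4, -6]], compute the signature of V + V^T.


Step 1: V + V^T = [[-6, -7], [-7, -12]]
Step 2: trace = -18, det = 23
Step 3: Discriminant = (-18)^2 - 4*23 = 232
Step 4: Eigenvalues: -1.38423, -16.6158
Step 5: Signature = (# positive eigenvalues) - (# negative eigenvalues) = -2

-2


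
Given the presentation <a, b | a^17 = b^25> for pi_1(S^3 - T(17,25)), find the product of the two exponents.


The relation is a^17 = b^25.
Product of exponents = 17 * 25
= 425

425


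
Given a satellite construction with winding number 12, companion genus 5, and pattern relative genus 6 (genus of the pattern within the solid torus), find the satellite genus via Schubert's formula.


Schubert: g(satellite) = g_rel(pattern) + |winding| * g(companion),
where g_rel(pattern) is the genus of the pattern relative to the solid torus.
= 6 + 12 * 5
= 6 + 60 = 66

66


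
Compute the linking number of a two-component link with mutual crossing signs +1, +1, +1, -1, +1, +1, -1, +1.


Step 1: Count positive crossings: 6
Step 2: Count negative crossings: 2
Step 3: Sum of signs = 6 - 2 = 4
Step 4: Linking number = sum/2 = 4/2 = 2

2


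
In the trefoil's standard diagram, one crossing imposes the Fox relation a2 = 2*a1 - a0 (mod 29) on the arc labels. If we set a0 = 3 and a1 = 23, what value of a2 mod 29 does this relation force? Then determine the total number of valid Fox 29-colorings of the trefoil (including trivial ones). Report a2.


Step 1: Apply the given crossing relation 2*a1 - a0 - a2 = 0 (mod 29).
  a2 = 2*a1 - a0 mod 29
  a2 = 2*23 - 3 mod 29
  a2 = 46 - 3 mod 29
  a2 = 43 mod 29 = 14
Step 2: The trefoil has determinant 3.
  Number of Fox p-colorings (p prime) is p^2 if p = 3, else p.
  Since 29 does not divide 3, only trivial (constant) colorings exist.
  (So the trial a0 = 3, a1 = 23 with a0 != a1 does NOT extend to a valid coloring of the whole trefoil: the other two crossing relations require 3*(a1 - a0) = 0 (mod 29), which fails.)
  Total colorings = 29
Step 3: a2 = 14, total Fox 29-colorings = 29

14


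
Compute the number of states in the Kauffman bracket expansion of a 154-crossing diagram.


Each crossing contributes 2 choices (A-smoothing or B-smoothing).
Total states = 2^154 = 22835963083295358096932575511191922182123945984

22835963083295358096932575511191922182123945984


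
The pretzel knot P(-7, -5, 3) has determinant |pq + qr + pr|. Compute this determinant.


Step 1: Compute pq + qr + pr.
pq = (-7)*(-5) = 35
qr = (-5)*3 = -15
pr = (-7)*3 = -21
pq + qr + pr = 35 + (-15) + (-21) = -1
Step 2: Take absolute value.
det(P(-7,-5,3)) = |-1| = 1

1


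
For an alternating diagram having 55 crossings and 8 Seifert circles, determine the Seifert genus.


For alternating knots, g = (c - s + 1)/2.
= (55 - 8 + 1)/2
= 48/2 = 24

24


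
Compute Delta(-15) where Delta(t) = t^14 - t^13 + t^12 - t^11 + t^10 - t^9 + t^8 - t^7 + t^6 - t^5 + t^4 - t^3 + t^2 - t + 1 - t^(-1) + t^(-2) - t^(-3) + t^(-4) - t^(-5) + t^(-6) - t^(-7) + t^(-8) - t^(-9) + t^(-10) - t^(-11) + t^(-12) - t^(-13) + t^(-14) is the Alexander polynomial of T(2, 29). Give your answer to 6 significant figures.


Substituting t = -15 into Delta(t) = t^14 - t^13 + t^12 - t^11 + t^10 - t^9 + t^8 - t^7 + t^6 - t^5 + t^4 - t^3 + t^2 - t + 1 - t^(-1) + t^(-2) - t^(-3) + t^(-4) - t^(-5) + t^(-6) - t^(-7) + t^(-8) - t^(-9) + t^(-10) - t^(-11) + t^(-12) - t^(-13) + t^(-14):
Term values: (29192926025390624) + (1946195068359375) + (129746337890625) + (8649755859375) + (576650390625) + (38443359375) + (2562890625) + (170859375) + (11390625) + (759375) + (50625) + (3375) + (225) + (15) + (1) + (0.0666667) + (0.00444444) + (0.000296296) + (1.97531e-05) + (1.31687e-06) + (8.77915e-08) + (5.85277e-09) + (3.90184e-10) + (2.60123e-11) + (1.73415e-12) + (1.1561e-13) + (7.70735e-15) + (5.13823e-16) + (3.42549e-17)
Sum = 3.127813503e+16
Rounded to 6 significant figures: 3.12781e+16

3.12781e+16


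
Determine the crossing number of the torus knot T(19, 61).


For a torus knot T(p, q) with gcd(p,q)=1,
the crossing number is min(p*(q-1), q*(p-1)).
p*(q-1) = 19*60 = 1140
q*(p-1) = 61*18 = 1098
min(1140, 1098) = 1098

1098


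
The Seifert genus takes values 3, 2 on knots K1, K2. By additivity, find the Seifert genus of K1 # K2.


The Seifert genus is additive under connected sum.
Seifert genus(K1 # K2) = (3) + (2)
= 5

5


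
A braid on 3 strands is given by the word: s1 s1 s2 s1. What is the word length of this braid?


The word length counts the number of generators (including inverses).
Listing each generator: s1, s1, s2, s1
There are 4 generators in this braid word.

4


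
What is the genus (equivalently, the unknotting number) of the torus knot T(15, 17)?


For a torus knot T(p,q), both the unknotting number and genus equal (p-1)(q-1)/2.
= (15-1)(17-1)/2
= 14*16/2
= 224/2 = 112

112


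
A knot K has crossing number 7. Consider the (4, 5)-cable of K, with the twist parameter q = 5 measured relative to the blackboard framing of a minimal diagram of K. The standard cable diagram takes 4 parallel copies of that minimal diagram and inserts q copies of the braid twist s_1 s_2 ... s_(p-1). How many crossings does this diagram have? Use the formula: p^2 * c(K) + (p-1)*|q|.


Step 1: Each of the c(K) crossings of the companion diagram becomes p*p = p^2 crossings among the p parallel strands, and each of the |q| twists s_1 s_2 ... s_(p-1) adds (p-1) crossings.
  Crossings = p^2 * c(K) + (p-1)*|q|
Step 2: = 4^2 * 7 + (4-1)*5
Step 3: = 16*7 + 3*5
Step 4: = 112 + 15 = 127

127


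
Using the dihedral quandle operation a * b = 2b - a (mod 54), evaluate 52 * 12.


52 * 12 = 2*12 - 52 mod 54
= 24 - 52 mod 54
= -28 mod 54 = 26

26


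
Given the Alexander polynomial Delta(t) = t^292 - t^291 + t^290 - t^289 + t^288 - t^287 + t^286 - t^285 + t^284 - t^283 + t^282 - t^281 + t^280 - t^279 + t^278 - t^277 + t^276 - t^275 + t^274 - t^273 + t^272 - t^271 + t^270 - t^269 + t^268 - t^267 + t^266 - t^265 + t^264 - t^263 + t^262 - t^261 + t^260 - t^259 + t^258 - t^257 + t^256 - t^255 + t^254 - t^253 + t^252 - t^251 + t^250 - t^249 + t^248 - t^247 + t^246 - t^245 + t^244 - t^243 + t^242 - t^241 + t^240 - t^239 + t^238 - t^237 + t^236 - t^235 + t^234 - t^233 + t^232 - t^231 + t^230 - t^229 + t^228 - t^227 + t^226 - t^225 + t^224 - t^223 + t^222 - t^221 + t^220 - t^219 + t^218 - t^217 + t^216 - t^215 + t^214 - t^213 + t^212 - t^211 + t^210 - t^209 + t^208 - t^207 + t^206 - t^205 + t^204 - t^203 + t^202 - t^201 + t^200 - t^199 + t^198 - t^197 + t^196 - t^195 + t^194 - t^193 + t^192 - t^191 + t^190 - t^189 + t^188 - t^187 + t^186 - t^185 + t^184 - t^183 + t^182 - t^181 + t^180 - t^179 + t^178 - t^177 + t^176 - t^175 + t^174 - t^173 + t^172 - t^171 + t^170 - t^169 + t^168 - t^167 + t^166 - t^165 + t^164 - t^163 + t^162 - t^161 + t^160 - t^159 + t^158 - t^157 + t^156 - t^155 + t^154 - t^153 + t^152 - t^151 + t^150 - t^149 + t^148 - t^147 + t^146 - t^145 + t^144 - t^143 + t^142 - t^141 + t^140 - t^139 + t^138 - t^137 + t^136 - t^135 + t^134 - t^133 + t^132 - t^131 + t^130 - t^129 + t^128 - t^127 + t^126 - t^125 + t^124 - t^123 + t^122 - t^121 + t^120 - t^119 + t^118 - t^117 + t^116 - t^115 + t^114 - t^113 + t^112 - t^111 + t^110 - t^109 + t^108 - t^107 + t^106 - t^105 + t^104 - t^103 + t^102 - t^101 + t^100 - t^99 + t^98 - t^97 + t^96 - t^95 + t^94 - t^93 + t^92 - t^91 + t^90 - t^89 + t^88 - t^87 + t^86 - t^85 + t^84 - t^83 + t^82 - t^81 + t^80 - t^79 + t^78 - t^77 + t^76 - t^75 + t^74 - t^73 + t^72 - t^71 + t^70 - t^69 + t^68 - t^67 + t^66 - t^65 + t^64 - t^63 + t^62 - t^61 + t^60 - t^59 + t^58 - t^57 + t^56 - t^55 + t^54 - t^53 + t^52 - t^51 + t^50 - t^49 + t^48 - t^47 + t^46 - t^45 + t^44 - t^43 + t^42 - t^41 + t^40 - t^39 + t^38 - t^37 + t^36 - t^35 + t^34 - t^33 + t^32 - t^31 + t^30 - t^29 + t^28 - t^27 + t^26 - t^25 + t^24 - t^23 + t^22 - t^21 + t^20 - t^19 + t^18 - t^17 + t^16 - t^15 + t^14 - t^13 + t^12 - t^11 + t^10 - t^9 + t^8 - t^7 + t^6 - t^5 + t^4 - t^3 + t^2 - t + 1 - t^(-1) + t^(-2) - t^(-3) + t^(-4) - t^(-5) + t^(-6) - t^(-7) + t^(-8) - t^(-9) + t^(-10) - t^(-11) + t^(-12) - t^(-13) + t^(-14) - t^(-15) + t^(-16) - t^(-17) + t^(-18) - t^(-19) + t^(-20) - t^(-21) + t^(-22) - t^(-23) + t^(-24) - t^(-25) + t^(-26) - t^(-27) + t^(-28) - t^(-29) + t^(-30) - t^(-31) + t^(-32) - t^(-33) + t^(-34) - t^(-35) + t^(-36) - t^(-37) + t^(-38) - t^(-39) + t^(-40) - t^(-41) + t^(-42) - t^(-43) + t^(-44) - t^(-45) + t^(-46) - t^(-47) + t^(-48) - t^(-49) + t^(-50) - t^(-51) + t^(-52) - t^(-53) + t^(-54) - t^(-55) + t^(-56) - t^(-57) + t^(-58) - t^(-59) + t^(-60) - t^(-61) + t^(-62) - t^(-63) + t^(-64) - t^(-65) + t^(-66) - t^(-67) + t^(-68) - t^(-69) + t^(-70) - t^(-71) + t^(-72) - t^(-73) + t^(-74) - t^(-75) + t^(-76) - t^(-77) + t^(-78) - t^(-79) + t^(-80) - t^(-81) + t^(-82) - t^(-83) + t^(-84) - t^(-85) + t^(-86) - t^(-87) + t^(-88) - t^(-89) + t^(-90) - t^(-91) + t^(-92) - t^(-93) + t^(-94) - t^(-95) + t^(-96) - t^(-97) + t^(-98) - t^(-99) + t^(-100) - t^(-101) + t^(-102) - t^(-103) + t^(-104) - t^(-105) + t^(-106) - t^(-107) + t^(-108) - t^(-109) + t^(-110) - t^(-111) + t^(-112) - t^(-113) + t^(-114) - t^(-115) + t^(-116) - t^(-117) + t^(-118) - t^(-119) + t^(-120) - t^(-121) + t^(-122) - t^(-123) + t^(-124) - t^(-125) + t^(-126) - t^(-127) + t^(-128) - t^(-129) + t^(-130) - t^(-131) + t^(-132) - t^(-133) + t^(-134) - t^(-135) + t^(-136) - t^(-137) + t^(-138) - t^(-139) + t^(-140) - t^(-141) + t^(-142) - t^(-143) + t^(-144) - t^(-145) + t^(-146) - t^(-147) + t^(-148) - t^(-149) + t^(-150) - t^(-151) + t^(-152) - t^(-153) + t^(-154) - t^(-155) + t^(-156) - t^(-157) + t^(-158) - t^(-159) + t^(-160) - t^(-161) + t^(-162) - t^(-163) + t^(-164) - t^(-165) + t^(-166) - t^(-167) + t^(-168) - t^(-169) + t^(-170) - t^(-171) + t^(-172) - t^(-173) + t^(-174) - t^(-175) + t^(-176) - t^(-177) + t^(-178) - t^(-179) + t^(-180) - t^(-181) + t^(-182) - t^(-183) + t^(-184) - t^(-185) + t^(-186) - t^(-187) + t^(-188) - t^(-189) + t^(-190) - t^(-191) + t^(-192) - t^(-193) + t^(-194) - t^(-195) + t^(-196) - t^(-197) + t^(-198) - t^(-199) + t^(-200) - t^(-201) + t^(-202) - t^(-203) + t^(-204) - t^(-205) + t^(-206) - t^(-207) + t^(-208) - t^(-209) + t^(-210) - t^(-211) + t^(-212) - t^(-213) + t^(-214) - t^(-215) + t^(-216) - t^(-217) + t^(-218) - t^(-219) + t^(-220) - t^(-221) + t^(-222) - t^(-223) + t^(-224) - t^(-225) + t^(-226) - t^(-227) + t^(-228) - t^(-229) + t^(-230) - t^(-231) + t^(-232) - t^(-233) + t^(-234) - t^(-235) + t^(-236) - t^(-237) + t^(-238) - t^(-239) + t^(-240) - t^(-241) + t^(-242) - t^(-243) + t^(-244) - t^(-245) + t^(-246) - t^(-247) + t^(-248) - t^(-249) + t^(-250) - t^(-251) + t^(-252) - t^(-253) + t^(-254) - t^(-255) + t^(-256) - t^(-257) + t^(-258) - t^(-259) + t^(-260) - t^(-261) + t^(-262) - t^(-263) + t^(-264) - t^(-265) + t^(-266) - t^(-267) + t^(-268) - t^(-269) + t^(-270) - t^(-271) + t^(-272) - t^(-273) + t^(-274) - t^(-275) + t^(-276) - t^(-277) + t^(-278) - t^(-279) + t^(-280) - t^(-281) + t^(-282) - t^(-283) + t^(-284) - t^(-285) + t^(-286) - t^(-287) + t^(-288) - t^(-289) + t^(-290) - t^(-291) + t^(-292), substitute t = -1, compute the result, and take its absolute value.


Step 1: The polynomial has 585 terms with alternating signs, exponents from 292 down to -292.
Step 2: Substitute t = -1. The i-th term has coefficient (-1)^i and exponent (m-i),
  so its value is (-1)^i * (-1)^(m-i) = (-1)^m = 1 for every i.
Step 3: All 585 terms equal 1, so Delta(-1) = 585 * (1) = 585
Step 4: |Delta(-1)| = 585

585


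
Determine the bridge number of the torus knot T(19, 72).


The bridge number of T(p,q) is min(p,q).
min(19, 72) = 19

19


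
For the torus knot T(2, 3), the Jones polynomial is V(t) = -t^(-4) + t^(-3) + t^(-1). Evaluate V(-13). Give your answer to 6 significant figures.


Substituting t = -13 into V(t) = -t^(-4) + t^(-3) + t^(-1):
  (-)t^(-4) = -3.50128e-05
  (+)t^(-3) = -0.000455166
  (+)t^(-1) = -0.0769231
Sum = (-3.50128e-05) + (-0.000455166) + (-0.0769231)
= -0.07741325584
Rounded to 6 significant figures: -0.0774133

-0.0774133


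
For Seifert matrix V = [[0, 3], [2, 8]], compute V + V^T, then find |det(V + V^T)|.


Step 1: Form V + V^T where V = [[0, 3], [2, 8]]
  V^T = [[0, 2], [3, 8]]
  V + V^T = [[0, 5], [5, 16]]
Step 2: det(V + V^T) = 0*16 - 5*5
  = 0 - 25 = -25
Step 3: Knot determinant = |det(V + V^T)| = |-25| = 25

25


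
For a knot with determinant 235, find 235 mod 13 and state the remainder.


Step 1: A knot is p-colorable if and only if p divides its determinant.
Step 2: Compute 235 mod 13.
235 = 18 * 13 + 1
Step 3: 235 mod 13 = 1
Step 4: The knot is 13-colorable: no

1


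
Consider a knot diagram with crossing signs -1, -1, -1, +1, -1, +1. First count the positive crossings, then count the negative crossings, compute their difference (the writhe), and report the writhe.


Step 1: Count positive crossings (+1).
Positive crossings: 2
Step 2: Count negative crossings (-1).
Negative crossings: 4
Step 3: Writhe = (positive) - (negative)
w = 2 - 4 = -2
Step 4: |w| = 2, and w is negative

-2


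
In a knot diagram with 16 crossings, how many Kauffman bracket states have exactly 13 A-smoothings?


We choose which 13 of 16 crossings get A-smoothings.
C(16, 13) = 16! / (13! * 3!)
= 560

560


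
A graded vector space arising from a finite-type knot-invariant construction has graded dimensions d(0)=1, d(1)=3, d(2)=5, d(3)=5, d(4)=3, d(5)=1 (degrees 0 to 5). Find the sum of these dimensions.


Total dimension = d(0) + d(1) + ... + d(5)
= 1 + 3 + 5 + 5 + 3 + 1
= 18

18


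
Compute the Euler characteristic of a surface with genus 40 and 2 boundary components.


chi = 2 - 2g - b
= 2 - 2*40 - 2
= 2 - 80 - 2 = -80

-80


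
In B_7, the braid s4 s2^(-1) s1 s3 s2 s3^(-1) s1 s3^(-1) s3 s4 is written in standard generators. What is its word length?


The word length counts the number of generators (including inverses).
Listing each generator: s4, s2^(-1), s1, s3, s2, s3^(-1), s1, s3^(-1), s3, s4
There are 10 generators in this braid word.

10
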